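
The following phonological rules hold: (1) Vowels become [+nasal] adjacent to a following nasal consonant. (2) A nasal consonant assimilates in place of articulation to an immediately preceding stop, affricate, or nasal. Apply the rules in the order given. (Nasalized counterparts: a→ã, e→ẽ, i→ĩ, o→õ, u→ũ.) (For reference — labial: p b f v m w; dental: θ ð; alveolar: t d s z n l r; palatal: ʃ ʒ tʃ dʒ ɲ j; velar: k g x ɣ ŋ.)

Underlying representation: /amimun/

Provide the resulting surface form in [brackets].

[ãmĩmũn]

Rule 1: /a/ before nasal /m/ → [ã]
Rule 1: /i/ before nasal /m/ → [ĩ]
Rule 1: /u/ before nasal /n/ → [ũ]
After rule 1: ãmĩmũn
Rule 2: no segment meets the rule's conditions; no change.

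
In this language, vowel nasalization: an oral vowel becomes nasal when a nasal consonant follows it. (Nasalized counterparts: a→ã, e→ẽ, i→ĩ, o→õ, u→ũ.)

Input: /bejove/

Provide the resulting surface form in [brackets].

no segment meets the rule's conditions; no change.

[bejove]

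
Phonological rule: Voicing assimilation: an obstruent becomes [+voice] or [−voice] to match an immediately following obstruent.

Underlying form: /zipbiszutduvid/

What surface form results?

/p/ before /b/ (voiced) → [b]
/s/ before /z/ (voiced) → [z]
/t/ before /d/ (voiced) → [d]

[zibbizzudduvid]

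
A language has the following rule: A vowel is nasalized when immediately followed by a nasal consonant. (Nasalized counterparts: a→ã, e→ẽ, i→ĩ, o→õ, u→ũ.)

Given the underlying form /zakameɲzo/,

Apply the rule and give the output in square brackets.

[zakãmẽɲzo]

/a/ before nasal /m/ → [ã]
/e/ before nasal /ɲ/ → [ẽ]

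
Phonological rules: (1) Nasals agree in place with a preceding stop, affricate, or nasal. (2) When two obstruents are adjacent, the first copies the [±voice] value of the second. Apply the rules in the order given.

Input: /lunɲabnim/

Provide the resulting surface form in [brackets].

[lunnabmim]

Rule 1: /ɲ/ after /n/ (alveolar) → [n]
Rule 1: /n/ after /b/ (labial) → [m]
After rule 1: lunnabmim
Rule 2: no segment meets the rule's conditions; no change.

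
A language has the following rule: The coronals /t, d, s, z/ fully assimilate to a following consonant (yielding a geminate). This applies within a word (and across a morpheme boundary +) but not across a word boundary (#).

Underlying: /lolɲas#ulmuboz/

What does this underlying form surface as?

no segment meets the rule's conditions; no change.

[lolɲas#ulmuboz]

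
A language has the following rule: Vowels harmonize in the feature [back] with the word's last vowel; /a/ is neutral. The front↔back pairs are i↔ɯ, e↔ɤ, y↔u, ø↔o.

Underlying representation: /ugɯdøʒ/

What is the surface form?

/u/ harmonizes with /ø/ ([-back]) → [y]
/ɯ/ harmonizes with /ø/ ([-back]) → [i]

[ygidøʒ]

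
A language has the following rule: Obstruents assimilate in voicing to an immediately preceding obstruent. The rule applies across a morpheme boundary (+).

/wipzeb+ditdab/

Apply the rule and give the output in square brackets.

[wipseb+dittab]

/z/ after /p/ (voiceless) → [s]
/d/ after /t/ (voiceless) → [t]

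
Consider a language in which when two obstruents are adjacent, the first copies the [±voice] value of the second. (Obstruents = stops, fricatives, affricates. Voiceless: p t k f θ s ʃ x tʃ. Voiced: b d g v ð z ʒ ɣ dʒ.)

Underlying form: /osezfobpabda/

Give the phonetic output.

/z/ before /f/ (voiceless) → [s]
/b/ before /p/ (voiceless) → [p]

[osesfoppabda]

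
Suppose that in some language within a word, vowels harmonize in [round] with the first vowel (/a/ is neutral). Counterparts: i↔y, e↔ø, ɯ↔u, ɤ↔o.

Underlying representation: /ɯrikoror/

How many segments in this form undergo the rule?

2

/o/ harmonizes with /ɯ/ ([-round]) → [ɤ]
/o/ harmonizes with /ɯ/ ([-round]) → [ɤ]
2 segments change.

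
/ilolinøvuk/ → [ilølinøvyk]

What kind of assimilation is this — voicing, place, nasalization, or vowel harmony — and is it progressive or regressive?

vowel harmony, progressive

/o/→[ø] /u/→[y].
Vowels agree with the first vowel, so the harmony is progressive.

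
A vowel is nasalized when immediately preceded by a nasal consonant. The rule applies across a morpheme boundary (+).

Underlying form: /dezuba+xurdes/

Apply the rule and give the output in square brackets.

no segment meets the rule's conditions; no change.

[dezuba+xurdes]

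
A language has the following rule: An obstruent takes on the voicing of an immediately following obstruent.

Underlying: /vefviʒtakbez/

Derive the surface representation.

/f/ before /v/ (voiced) → [v]
/ʒ/ before /t/ (voiceless) → [ʃ]
/k/ before /b/ (voiced) → [g]

[vevviʃtagbez]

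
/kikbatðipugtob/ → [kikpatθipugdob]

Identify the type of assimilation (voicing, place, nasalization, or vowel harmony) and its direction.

voicing assimilation, progressive

/b/→[p] /ð/→[θ] /t/→[d].
Each target copies a feature from the preceding segment, so the direction is progressive.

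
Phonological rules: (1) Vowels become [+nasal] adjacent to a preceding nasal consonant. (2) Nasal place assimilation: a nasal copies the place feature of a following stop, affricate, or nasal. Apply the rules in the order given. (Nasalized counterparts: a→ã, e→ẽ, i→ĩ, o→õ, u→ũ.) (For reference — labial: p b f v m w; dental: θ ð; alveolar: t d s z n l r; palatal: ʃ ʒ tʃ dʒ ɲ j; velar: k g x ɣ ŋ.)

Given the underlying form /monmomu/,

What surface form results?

[mõmmõmũ]

Rule 1: /o/ after nasal /m/ → [õ]
Rule 1: /o/ after nasal /m/ → [õ]
Rule 1: /u/ after nasal /m/ → [ũ]
After rule 1: mõnmõmũ
Rule 2: /n/ before /m/ (labial) → [m]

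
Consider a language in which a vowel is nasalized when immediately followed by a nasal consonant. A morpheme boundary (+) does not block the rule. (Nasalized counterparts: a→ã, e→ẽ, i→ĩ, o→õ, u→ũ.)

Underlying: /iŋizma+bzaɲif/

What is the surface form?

/i/ before nasal /ŋ/ → [ĩ]
/a/ before nasal /ɲ/ → [ã]

[ĩŋizma+bzãɲif]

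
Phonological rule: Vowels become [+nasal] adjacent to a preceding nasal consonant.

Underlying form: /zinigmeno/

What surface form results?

/i/ after nasal /n/ → [ĩ]
/e/ after nasal /m/ → [ẽ]
/o/ after nasal /n/ → [õ]

[zinĩgmẽnõ]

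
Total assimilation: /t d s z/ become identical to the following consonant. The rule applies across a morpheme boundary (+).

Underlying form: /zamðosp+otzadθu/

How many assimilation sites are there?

/s/ before /p/ → [p] (total assimilation)
/t/ before /z/ → [z] (total assimilation)
/d/ before /θ/ → [θ] (total assimilation)
3 segments change.

3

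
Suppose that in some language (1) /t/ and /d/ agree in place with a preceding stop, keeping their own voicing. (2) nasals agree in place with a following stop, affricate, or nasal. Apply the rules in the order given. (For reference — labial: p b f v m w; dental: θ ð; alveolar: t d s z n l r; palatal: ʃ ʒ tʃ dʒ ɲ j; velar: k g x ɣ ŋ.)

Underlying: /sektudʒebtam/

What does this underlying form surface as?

Rule 1: /t/ after /k/ (velar) → [k]
Rule 1: /t/ after /b/ (labial) → [p]
After rule 1: sekkudʒebpam
Rule 2: no segment meets the rule's conditions; no change.

[sekkudʒebpam]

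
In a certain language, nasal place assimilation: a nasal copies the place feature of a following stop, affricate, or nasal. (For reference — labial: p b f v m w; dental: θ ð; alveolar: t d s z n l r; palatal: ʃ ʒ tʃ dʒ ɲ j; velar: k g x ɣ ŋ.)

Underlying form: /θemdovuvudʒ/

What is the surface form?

[θendovuvudʒ]

/m/ before /d/ (alveolar) → [n]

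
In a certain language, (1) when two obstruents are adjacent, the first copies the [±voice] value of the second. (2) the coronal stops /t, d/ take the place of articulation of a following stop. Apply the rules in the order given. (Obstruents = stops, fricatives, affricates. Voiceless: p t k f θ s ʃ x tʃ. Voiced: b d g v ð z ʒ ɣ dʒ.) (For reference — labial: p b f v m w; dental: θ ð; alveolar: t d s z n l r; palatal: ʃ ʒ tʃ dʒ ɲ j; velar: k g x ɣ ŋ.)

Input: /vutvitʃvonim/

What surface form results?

Rule 1: /t/ before /v/ (voiced) → [d]
Rule 1: /tʃ/ before /v/ (voiced) → [dʒ]
After rule 1: vudvidʒvonim
Rule 2: no segment meets the rule's conditions; no change.

[vudvidʒvonim]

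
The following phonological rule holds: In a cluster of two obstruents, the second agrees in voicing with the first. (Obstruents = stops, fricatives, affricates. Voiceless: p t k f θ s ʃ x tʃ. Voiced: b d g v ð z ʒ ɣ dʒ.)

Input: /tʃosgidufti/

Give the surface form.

[tʃoskidufti]

/g/ after /s/ (voiceless) → [k]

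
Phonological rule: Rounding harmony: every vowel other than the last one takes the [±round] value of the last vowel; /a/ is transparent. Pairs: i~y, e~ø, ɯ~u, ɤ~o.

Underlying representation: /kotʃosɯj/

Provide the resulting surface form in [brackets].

[kɤtʃɤsɯj]

/o/ harmonizes with /ɯ/ ([-round]) → [ɤ]
/o/ harmonizes with /ɯ/ ([-round]) → [ɤ]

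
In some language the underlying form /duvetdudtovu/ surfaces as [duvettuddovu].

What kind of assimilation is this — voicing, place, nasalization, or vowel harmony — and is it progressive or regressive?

/d/→[t] /t/→[d].
Each target copies a feature from the preceding segment, so the direction is progressive.

voicing assimilation, progressive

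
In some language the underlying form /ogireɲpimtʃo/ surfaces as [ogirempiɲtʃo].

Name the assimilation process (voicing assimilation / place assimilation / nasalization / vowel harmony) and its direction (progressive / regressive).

/ɲ/→[m] /m/→[ɲ].
Each target copies a feature from the following segment, so the direction is regressive.

place assimilation, regressive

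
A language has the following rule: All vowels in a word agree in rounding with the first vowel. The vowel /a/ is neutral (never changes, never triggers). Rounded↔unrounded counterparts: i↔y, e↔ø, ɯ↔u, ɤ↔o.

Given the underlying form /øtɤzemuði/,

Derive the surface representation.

[øtozømuðy]

/ɤ/ harmonizes with /ø/ ([+round]) → [o]
/e/ harmonizes with /ø/ ([+round]) → [ø]
/i/ harmonizes with /ø/ ([+round]) → [y]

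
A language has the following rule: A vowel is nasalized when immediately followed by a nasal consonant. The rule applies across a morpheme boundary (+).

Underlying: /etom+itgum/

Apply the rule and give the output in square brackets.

[etõm+itgũm]

/o/ before nasal /m/ → [õ]
/u/ before nasal /m/ → [ũ]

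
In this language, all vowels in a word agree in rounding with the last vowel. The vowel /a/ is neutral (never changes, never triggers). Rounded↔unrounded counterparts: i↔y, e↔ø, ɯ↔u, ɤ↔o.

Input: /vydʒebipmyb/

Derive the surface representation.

[vydʒøbypmyb]

/e/ harmonizes with /y/ ([+round]) → [ø]
/i/ harmonizes with /y/ ([+round]) → [y]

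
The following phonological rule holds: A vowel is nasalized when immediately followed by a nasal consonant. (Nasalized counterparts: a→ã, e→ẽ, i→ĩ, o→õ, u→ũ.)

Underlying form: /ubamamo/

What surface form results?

[ubãmãmo]

/a/ before nasal /m/ → [ã]
/a/ before nasal /m/ → [ã]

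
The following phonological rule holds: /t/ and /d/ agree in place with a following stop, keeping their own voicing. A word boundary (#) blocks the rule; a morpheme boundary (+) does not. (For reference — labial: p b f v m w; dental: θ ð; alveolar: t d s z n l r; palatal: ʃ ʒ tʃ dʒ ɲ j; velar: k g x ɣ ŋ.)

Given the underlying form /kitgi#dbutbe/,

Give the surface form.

[kikgi#bbupbe]

/t/ before /g/ (velar) → [k]
/d/ before /b/ (labial) → [b]
/t/ before /b/ (labial) → [p]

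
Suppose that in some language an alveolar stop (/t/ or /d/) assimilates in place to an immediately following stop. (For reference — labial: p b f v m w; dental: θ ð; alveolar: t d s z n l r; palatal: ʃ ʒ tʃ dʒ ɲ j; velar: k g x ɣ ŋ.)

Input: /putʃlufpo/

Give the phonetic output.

no segment meets the rule's conditions; no change.

[putʃlufpo]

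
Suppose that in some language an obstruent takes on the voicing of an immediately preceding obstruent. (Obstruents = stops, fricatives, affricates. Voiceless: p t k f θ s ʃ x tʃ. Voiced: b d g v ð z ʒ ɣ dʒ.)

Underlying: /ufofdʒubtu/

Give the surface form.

[ufoftʃubdu]

/dʒ/ after /f/ (voiceless) → [tʃ]
/t/ after /b/ (voiced) → [d]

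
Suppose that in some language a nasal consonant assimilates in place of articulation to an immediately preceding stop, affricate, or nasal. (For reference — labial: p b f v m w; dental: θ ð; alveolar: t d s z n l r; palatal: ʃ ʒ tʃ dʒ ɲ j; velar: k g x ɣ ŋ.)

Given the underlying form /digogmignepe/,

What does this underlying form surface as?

/m/ after /g/ (velar) → [ŋ]
/n/ after /g/ (velar) → [ŋ]

[digogŋigŋepe]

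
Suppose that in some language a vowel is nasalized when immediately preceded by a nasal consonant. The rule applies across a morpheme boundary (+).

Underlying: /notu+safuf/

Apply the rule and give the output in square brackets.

[nõtu+safuf]

/o/ after nasal /n/ → [õ]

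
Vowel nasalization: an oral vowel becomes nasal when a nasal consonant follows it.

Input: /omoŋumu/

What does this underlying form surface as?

[õmõŋũmu]

/o/ before nasal /m/ → [õ]
/o/ before nasal /ŋ/ → [õ]
/u/ before nasal /m/ → [ũ]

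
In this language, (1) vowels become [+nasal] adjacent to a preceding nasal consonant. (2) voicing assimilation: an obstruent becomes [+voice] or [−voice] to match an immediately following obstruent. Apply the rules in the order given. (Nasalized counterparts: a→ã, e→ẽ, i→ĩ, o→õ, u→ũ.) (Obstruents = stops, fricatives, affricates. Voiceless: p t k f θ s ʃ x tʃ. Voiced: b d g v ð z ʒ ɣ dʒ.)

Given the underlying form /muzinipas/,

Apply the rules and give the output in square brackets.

[mũzinĩpas]

Rule 1: /u/ after nasal /m/ → [ũ]
Rule 1: /i/ after nasal /n/ → [ĩ]
After rule 1: mũzinĩpas
Rule 2: no segment meets the rule's conditions; no change.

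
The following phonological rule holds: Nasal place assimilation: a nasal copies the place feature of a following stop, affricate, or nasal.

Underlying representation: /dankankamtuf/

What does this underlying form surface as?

[daŋkaŋkantuf]

/n/ before /k/ (velar) → [ŋ]
/n/ before /k/ (velar) → [ŋ]
/m/ before /t/ (alveolar) → [n]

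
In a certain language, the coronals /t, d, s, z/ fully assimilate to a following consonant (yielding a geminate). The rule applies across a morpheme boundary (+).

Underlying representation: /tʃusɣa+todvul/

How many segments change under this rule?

2

/s/ before /ɣ/ → [ɣ] (total assimilation)
/d/ before /v/ → [v] (total assimilation)
2 segments change.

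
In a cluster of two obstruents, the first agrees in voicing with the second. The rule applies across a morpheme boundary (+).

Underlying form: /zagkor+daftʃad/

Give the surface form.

[zakkor+daftʃad]

/g/ before /k/ (voiceless) → [k]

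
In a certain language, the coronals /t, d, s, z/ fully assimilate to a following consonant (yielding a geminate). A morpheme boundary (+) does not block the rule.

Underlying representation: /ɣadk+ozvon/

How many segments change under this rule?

/d/ before /k/ → [k] (total assimilation)
/z/ before /v/ → [v] (total assimilation)
2 segments change.

2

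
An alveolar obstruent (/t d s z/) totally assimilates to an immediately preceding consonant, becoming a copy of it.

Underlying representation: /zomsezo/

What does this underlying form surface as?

[zommezo]

/s/ after /m/ → [m] (total assimilation)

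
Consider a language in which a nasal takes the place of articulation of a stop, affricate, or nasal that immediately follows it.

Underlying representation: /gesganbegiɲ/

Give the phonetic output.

[gesgambegiɲ]

/n/ before /b/ (labial) → [m]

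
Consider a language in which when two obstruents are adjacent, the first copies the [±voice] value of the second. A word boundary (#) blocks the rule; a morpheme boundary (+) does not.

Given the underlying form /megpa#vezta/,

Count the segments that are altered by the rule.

/g/ before /p/ (voiceless) → [k]
/z/ before /t/ (voiceless) → [s]
2 segments change.

2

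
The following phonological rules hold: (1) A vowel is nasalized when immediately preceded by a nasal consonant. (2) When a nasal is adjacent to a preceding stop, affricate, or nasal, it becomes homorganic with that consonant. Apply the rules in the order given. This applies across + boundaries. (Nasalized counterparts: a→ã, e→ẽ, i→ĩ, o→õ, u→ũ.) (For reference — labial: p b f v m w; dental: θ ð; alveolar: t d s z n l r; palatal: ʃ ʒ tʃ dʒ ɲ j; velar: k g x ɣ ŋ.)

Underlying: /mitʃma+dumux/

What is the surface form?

[mĩtʃɲã+dumũx]

Rule 1: /i/ after nasal /m/ → [ĩ]
Rule 1: /a/ after nasal /m/ → [ã]
Rule 1: /u/ after nasal /m/ → [ũ]
After rule 1: mĩtʃmã+dumũx
Rule 2: /m/ after /tʃ/ (palatal) → [ɲ]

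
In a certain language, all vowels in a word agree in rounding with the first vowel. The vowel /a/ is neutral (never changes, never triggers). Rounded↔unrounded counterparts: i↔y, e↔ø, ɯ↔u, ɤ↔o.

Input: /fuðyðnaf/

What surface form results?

[fuðyðnaf]

no segment meets the rule's conditions; no change.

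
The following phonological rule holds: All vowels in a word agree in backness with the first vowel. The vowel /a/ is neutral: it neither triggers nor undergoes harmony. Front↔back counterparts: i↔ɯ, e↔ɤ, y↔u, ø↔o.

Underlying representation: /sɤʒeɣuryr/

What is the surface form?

[sɤʒɤɣurur]

/e/ harmonizes with /ɤ/ ([+back]) → [ɤ]
/y/ harmonizes with /ɤ/ ([+back]) → [u]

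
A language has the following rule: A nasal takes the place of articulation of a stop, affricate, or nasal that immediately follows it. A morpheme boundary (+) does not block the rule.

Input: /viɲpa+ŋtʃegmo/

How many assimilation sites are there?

/ɲ/ before /p/ (labial) → [m]
/ŋ/ before /tʃ/ (palatal) → [ɲ]
2 segments change.

2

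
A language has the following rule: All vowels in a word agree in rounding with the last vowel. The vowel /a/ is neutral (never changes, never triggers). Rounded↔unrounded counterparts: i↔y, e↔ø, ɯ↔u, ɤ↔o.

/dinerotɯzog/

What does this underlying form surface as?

[dynørotuzog]

/i/ harmonizes with /o/ ([+round]) → [y]
/e/ harmonizes with /o/ ([+round]) → [ø]
/ɯ/ harmonizes with /o/ ([+round]) → [u]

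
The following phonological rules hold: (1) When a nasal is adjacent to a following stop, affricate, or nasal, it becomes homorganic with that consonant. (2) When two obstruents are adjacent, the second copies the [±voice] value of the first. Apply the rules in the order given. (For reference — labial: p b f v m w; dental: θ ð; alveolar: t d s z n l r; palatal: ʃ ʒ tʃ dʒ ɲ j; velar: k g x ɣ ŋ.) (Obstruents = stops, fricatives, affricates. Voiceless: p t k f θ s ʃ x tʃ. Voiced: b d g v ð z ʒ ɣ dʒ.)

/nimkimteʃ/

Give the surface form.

Rule 1: /m/ before /k/ (velar) → [ŋ]
Rule 1: /m/ before /t/ (alveolar) → [n]
After rule 1: niŋkinteʃ
Rule 2: no segment meets the rule's conditions; no change.

[niŋkinteʃ]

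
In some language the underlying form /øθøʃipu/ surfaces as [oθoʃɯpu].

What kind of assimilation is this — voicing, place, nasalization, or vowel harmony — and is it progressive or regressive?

/ø/→[o] /ø/→[o] /i/→[ɯ].
Vowels agree with the last vowel, so the harmony is regressive.

vowel harmony, regressive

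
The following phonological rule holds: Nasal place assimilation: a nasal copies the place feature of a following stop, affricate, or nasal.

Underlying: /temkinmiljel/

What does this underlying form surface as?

/m/ before /k/ (velar) → [ŋ]
/n/ before /m/ (labial) → [m]

[teŋkimmiljel]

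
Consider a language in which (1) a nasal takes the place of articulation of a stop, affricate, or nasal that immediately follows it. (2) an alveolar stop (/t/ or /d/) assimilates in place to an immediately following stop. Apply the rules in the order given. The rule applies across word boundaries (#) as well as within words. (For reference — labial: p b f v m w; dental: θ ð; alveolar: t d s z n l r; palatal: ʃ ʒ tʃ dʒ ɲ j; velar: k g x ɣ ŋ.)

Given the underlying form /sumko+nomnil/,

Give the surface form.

[suŋko+nonnil]

Rule 1: /m/ before /k/ (velar) → [ŋ]
Rule 1: /m/ before /n/ (alveolar) → [n]
After rule 1: suŋko+nonnil
Rule 2: no segment meets the rule's conditions; no change.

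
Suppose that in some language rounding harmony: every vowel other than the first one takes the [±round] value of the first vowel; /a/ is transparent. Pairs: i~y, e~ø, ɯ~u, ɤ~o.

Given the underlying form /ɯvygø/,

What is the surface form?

[ɯvige]

/y/ harmonizes with /ɯ/ ([-round]) → [i]
/ø/ harmonizes with /ɯ/ ([-round]) → [e]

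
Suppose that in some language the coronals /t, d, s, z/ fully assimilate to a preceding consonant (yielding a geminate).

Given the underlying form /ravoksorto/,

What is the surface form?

/s/ after /k/ → [k] (total assimilation)
/t/ after /r/ → [r] (total assimilation)

[ravokkorro]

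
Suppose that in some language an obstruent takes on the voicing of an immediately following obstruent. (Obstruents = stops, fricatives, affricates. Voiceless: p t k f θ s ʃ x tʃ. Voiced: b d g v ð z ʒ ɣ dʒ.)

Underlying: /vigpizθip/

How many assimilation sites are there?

2

/g/ before /p/ (voiceless) → [k]
/z/ before /θ/ (voiceless) → [s]
2 segments change.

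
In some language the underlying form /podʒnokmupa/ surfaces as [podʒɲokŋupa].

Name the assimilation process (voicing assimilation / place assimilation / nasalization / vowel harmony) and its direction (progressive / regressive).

place assimilation, progressive

/n/→[ɲ] /m/→[ŋ].
Each target copies a feature from the preceding segment, so the direction is progressive.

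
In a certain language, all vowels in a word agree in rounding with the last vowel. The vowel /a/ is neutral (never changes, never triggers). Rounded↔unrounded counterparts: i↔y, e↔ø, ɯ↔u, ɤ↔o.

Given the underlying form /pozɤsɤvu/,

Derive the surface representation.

/ɤ/ harmonizes with /u/ ([+round]) → [o]
/ɤ/ harmonizes with /u/ ([+round]) → [o]

[pozosovu]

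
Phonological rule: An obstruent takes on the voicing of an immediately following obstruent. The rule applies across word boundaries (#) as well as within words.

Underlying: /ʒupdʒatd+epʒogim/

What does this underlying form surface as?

/p/ before /dʒ/ (voiced) → [b]
/t/ before /d/ (voiced) → [d]
/p/ before /ʒ/ (voiced) → [b]

[ʒubdʒadd+ebʒogim]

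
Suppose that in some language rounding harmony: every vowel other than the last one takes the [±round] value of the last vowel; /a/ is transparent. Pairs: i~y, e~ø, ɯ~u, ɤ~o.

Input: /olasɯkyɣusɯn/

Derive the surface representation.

[ɤlasɯkiɣɯsɯn]

/o/ harmonizes with /ɯ/ ([-round]) → [ɤ]
/y/ harmonizes with /ɯ/ ([-round]) → [i]
/u/ harmonizes with /ɯ/ ([-round]) → [ɯ]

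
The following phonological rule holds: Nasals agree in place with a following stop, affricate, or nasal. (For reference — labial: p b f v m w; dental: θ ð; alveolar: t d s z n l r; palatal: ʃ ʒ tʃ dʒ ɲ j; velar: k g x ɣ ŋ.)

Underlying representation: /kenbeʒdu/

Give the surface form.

[kembeʒdu]

/n/ before /b/ (labial) → [m]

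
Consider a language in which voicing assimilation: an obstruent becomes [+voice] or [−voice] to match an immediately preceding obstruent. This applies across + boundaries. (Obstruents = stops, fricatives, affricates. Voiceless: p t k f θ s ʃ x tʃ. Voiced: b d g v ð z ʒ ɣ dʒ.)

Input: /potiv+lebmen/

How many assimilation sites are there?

No segment meets the rule's conditions.

0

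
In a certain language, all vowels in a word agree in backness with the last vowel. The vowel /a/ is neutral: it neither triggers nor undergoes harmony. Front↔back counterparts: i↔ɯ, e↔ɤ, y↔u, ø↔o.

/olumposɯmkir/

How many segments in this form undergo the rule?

4

/o/ harmonizes with /i/ ([-back]) → [ø]
/u/ harmonizes with /i/ ([-back]) → [y]
/o/ harmonizes with /i/ ([-back]) → [ø]
/ɯ/ harmonizes with /i/ ([-back]) → [i]
4 segments change.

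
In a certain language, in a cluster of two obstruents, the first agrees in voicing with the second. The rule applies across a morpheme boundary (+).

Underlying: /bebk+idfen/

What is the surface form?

[bepk+itfen]

/b/ before /k/ (voiceless) → [p]
/d/ before /f/ (voiceless) → [t]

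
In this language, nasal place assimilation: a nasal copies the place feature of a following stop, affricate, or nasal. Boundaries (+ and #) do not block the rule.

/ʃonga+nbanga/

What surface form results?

[ʃoŋga+mbaŋga]

/n/ before /g/ (velar) → [ŋ]
/n/ before /b/ (labial) → [m]
/n/ before /g/ (velar) → [ŋ]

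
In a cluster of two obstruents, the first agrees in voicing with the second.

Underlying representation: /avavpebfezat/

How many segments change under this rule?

2

/v/ before /p/ (voiceless) → [f]
/b/ before /f/ (voiceless) → [p]
2 segments change.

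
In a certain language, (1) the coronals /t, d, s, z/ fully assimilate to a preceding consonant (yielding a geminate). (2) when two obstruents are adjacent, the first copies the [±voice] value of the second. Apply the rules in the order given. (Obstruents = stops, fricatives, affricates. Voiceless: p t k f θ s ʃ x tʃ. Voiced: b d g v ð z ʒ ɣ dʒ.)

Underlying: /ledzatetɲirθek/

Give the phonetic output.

Rule 1: /z/ after /d/ → [d] (total assimilation)
After rule 1: leddatetɲirθek
Rule 2: no segment meets the rule's conditions; no change.

[leddatetɲirθek]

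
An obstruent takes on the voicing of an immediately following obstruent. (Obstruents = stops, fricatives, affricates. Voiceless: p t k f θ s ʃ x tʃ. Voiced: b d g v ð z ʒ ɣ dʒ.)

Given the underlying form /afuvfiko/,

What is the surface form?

[afuffiko]

/v/ before /f/ (voiceless) → [f]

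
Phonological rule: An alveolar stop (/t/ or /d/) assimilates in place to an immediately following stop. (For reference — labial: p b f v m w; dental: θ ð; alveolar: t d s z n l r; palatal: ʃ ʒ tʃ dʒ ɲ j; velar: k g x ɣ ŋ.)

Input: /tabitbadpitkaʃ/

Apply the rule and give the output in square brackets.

[tabipbabpikkaʃ]

/t/ before /b/ (labial) → [p]
/d/ before /p/ (labial) → [b]
/t/ before /k/ (velar) → [k]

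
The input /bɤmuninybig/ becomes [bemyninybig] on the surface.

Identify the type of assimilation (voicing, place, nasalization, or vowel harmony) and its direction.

/ɤ/→[e] /u/→[y].
Vowels agree with the last vowel, so the harmony is regressive.

vowel harmony, regressive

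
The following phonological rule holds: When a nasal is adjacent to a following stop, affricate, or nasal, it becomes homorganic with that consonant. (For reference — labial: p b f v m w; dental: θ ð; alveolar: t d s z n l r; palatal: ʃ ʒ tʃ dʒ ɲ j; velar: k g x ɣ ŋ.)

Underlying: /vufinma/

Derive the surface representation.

/n/ before /m/ (labial) → [m]

[vufimma]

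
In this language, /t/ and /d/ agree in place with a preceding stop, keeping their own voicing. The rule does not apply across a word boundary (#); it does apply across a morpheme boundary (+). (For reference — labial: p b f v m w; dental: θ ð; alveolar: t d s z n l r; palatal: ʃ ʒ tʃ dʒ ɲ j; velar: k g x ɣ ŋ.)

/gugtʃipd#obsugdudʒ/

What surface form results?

[gugtʃipb#obsuggudʒ]

/d/ after /p/ (labial) → [b]
/d/ after /g/ (velar) → [g]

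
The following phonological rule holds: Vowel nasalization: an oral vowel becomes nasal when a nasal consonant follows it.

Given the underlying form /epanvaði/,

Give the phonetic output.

[epãnvaði]

/a/ before nasal /n/ → [ã]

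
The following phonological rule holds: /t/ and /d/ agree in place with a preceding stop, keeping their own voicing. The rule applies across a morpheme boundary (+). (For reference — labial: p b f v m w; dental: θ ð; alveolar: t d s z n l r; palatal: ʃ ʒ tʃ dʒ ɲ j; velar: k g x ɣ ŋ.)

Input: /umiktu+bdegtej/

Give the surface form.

/t/ after /k/ (velar) → [k]
/d/ after /b/ (labial) → [b]
/t/ after /g/ (velar) → [k]

[umikku+bbegkej]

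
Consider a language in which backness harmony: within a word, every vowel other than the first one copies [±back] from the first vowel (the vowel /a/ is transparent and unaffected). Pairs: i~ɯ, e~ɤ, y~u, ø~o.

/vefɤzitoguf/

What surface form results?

/ɤ/ harmonizes with /e/ ([-back]) → [e]
/o/ harmonizes with /e/ ([-back]) → [ø]
/u/ harmonizes with /e/ ([-back]) → [y]

[vefezitøgyf]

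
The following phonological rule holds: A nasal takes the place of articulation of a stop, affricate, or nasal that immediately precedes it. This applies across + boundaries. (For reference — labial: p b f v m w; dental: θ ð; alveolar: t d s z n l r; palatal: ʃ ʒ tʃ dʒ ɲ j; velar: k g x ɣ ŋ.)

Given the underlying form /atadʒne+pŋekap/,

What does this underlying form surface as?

/n/ after /dʒ/ (palatal) → [ɲ]
/ŋ/ after /p/ (labial) → [m]

[atadʒɲe+pmekap]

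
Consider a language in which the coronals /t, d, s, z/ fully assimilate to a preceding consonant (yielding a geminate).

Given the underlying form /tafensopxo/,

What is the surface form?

[tafennopxo]

/s/ after /n/ → [n] (total assimilation)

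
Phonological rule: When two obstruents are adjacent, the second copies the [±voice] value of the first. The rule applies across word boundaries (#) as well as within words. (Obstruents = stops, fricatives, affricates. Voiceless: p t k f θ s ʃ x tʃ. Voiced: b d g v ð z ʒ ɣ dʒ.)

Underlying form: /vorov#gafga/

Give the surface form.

[vorov#gafka]

/g/ after /f/ (voiceless) → [k]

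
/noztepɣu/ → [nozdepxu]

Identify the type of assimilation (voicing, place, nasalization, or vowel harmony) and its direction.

/t/→[d] /ɣ/→[x].
Each target copies a feature from the preceding segment, so the direction is progressive.

voicing assimilation, progressive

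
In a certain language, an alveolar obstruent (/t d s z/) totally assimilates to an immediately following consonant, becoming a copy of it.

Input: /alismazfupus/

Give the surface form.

/s/ before /m/ → [m] (total assimilation)
/z/ before /f/ → [f] (total assimilation)

[alimmaffupus]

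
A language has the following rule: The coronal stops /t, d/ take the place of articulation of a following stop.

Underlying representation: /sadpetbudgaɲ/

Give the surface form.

[sabpepbuggaɲ]

/d/ before /p/ (labial) → [b]
/t/ before /b/ (labial) → [p]
/d/ before /g/ (velar) → [g]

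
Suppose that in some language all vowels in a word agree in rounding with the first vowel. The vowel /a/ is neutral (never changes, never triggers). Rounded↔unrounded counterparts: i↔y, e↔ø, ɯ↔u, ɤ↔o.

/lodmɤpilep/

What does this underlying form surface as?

[lodmopyløp]

/ɤ/ harmonizes with /o/ ([+round]) → [o]
/i/ harmonizes with /o/ ([+round]) → [y]
/e/ harmonizes with /o/ ([+round]) → [ø]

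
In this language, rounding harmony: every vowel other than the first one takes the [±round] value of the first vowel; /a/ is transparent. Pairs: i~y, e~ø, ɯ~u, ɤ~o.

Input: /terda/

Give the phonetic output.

no segment meets the rule's conditions; no change.

[terda]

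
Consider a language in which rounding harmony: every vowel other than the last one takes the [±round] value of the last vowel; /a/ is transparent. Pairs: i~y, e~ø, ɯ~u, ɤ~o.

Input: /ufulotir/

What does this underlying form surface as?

[ɯfɯlɤtir]

/u/ harmonizes with /i/ ([-round]) → [ɯ]
/u/ harmonizes with /i/ ([-round]) → [ɯ]
/o/ harmonizes with /i/ ([-round]) → [ɤ]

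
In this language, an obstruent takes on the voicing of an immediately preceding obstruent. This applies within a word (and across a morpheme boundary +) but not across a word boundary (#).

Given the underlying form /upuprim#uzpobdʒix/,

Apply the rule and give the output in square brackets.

/p/ after /z/ (voiced) → [b]

[upuprim#uzbobdʒix]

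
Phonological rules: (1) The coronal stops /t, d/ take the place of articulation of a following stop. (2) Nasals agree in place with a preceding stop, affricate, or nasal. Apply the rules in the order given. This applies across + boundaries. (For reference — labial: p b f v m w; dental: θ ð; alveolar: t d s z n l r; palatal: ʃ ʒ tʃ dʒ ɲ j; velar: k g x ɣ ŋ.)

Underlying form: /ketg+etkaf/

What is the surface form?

Rule 1: /t/ before /g/ (velar) → [k]
Rule 1: /t/ before /k/ (velar) → [k]
After rule 1: kekg+ekkaf
Rule 2: no segment meets the rule's conditions; no change.

[kekg+ekkaf]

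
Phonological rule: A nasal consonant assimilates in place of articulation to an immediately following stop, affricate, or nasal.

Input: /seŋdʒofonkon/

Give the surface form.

[seɲdʒofoŋkon]

/ŋ/ before /dʒ/ (palatal) → [ɲ]
/n/ before /k/ (velar) → [ŋ]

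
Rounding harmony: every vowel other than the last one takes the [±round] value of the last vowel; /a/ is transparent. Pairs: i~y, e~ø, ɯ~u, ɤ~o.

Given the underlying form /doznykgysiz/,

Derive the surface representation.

/o/ harmonizes with /i/ ([-round]) → [ɤ]
/y/ harmonizes with /i/ ([-round]) → [i]
/y/ harmonizes with /i/ ([-round]) → [i]

[dɤznikgisiz]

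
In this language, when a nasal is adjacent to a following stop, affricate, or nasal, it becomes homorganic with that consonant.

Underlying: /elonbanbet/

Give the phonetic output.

[elombambet]

/n/ before /b/ (labial) → [m]
/n/ before /b/ (labial) → [m]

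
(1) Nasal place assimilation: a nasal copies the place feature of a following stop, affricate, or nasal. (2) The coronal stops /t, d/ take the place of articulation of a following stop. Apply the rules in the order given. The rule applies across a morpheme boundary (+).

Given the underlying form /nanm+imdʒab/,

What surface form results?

Rule 1: /n/ before /m/ (labial) → [m]
Rule 1: /m/ before /dʒ/ (palatal) → [ɲ]
After rule 1: namm+iɲdʒab
Rule 2: no segment meets the rule's conditions; no change.

[namm+iɲdʒab]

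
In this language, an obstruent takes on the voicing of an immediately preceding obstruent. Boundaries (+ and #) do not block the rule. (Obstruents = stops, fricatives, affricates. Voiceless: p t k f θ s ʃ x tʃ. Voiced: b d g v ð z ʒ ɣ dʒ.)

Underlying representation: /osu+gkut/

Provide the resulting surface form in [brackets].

/k/ after /g/ (voiced) → [g]

[osu+ggut]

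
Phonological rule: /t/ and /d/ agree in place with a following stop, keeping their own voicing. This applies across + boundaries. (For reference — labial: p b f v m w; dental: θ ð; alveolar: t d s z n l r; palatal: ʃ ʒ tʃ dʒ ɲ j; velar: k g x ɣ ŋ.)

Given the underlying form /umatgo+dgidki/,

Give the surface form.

[umakgo+ggigki]

/t/ before /g/ (velar) → [k]
/d/ before /g/ (velar) → [g]
/d/ before /k/ (velar) → [g]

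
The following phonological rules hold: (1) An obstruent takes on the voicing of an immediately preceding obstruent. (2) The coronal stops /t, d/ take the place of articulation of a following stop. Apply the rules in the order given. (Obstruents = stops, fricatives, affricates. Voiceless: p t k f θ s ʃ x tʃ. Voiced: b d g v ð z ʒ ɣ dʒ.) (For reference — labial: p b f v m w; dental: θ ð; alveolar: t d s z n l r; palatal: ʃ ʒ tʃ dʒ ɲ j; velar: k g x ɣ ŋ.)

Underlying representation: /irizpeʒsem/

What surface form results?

Rule 1: /p/ after /z/ (voiced) → [b]
Rule 1: /s/ after /ʒ/ (voiced) → [z]
After rule 1: irizbeʒzem
Rule 2: no segment meets the rule's conditions; no change.

[irizbeʒzem]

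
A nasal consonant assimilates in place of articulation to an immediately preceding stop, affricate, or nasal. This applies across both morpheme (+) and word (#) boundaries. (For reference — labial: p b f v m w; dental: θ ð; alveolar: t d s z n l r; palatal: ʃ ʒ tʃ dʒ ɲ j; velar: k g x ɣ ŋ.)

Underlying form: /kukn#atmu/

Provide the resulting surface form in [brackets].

/n/ after /k/ (velar) → [ŋ]
/m/ after /t/ (alveolar) → [n]

[kukŋ#atnu]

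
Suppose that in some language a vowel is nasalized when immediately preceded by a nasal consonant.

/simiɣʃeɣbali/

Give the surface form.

/i/ after nasal /m/ → [ĩ]

[simĩɣʃeɣbali]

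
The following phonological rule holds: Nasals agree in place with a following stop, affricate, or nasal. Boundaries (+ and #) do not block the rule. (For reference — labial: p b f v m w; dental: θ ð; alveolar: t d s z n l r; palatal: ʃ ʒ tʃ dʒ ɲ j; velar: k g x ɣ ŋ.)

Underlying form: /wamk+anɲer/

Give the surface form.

/m/ before /k/ (velar) → [ŋ]
/n/ before /ɲ/ (palatal) → [ɲ]

[waŋk+aɲɲer]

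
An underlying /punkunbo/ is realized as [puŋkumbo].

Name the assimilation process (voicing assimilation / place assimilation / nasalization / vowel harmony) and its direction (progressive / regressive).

place assimilation, regressive

/n/→[ŋ] /n/→[m].
Each target copies a feature from the following segment, so the direction is regressive.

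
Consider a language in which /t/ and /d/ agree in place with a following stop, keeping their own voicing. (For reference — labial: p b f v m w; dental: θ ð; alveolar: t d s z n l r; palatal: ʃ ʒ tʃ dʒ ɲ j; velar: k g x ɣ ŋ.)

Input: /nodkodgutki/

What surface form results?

/d/ before /k/ (velar) → [g]
/d/ before /g/ (velar) → [g]
/t/ before /k/ (velar) → [k]

[nogkoggukki]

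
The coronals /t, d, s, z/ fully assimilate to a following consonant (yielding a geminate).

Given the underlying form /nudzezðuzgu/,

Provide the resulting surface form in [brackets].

/d/ before /z/ → [z] (total assimilation)
/z/ before /ð/ → [ð] (total assimilation)
/z/ before /g/ → [g] (total assimilation)

[nuzzeððuggu]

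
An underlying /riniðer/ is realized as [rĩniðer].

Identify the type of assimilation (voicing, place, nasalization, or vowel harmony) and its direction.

nasalization, regressive

/i/→[ĩ].
Each target copies a feature from the following segment, so the direction is regressive.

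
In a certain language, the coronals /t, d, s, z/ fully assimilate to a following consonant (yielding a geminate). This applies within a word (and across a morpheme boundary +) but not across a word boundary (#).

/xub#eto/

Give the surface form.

[xub#eto]

no segment meets the rule's conditions; no change.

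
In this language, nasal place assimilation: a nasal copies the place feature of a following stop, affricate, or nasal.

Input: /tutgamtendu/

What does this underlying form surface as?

[tutgantendu]

/m/ before /t/ (alveolar) → [n]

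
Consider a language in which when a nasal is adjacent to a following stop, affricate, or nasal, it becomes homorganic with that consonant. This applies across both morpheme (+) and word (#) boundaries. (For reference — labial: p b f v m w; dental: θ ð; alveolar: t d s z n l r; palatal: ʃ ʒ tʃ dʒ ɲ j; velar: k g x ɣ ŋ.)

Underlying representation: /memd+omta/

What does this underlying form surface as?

[mend+onta]

/m/ before /d/ (alveolar) → [n]
/m/ before /t/ (alveolar) → [n]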